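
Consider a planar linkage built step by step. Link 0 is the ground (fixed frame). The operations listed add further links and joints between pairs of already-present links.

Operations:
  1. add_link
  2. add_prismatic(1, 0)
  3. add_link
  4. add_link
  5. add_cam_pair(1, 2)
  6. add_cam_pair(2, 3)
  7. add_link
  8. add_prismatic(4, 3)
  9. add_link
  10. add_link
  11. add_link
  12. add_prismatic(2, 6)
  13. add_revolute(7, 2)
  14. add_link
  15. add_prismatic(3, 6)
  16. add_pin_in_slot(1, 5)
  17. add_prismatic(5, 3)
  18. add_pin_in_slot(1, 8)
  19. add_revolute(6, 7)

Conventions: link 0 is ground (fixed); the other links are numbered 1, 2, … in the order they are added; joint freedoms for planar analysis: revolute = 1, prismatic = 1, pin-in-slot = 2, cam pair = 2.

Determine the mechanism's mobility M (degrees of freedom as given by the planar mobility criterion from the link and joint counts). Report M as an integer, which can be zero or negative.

L=1 J1=0 J2=0
add link → L=2 J1=0 J2=0
P@1,0 dof=1 J1 → L=2 J1=1 J2=0
add link → L=3 J1=1 J2=0
add link → L=4 J1=1 J2=0
C@1,2 dof=2 J2 → L=4 J1=1 J2=1
C@2,3 dof=2 J2 → L=4 J1=1 J2=2
add link → L=5 J1=1 J2=2
P@4,3 dof=1 J1 → L=5 J1=2 J2=2
add link → L=6 J1=2 J2=2
add link → L=7 J1=2 J2=2
add link → L=8 J1=2 J2=2
P@2,6 dof=1 J1 → L=8 J1=3 J2=2
R@7,2 dof=1 J1 → L=8 J1=4 J2=2
add link → L=9 J1=4 J2=2
P@3,6 dof=1 J1 → L=9 J1=5 J2=2
PS@1,5 dof=2 J2 → L=9 J1=5 J2=3
P@5,3 dof=1 J1 → L=9 J1=6 J2=3
PS@1,8 dof=2 J2 → L=9 J1=6 J2=4
R@6,7 dof=1 J1 → L=9 J1=7 J2=4
M=3(L−1)−2J1−J2=3·8−2·7−4=6

M = 6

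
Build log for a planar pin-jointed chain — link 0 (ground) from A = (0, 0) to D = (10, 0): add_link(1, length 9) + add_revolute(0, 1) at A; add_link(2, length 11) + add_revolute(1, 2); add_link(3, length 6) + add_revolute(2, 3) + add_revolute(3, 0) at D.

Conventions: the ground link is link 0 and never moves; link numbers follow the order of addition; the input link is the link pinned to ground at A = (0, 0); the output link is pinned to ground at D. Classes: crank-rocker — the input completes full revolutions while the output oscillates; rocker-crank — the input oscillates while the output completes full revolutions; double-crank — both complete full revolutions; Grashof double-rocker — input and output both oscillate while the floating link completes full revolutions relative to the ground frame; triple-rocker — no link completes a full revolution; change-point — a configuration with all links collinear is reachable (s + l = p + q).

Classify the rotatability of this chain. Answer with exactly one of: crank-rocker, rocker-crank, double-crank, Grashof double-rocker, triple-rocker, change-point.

lengths: ground=10, input=9, coupler=11, output=6
sorted: s=6 (shortest), l=11 (longest), p+q=19
s + l = 17 vs p + q = 19
s + l < p + q (Grashof) with shortest = output link → rocker-crank

rocker-crank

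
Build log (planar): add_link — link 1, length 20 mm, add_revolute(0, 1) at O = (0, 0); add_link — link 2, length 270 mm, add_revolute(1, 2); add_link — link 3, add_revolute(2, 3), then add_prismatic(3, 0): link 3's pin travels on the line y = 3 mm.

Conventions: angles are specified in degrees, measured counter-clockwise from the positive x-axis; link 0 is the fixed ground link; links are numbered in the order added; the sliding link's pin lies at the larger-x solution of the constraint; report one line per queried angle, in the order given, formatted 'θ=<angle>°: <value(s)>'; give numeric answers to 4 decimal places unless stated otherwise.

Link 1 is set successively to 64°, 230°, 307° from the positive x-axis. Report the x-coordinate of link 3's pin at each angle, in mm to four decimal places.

geometry: r = 20 mm, L = 270 mm, e = 3 mm
θ=64°: crank pin P = (r cos θ, r sin θ) = (8.767423, 17.975881)
θ=64°: h = r sin θ − e = 17.975881 − 3 = 14.975881
θ=64°: x = r cos θ + √(L² − h²) = 8.767423 + 269.584352 = 278.351775
θ=230°: crank pin P = (r cos θ, r sin θ) = (-12.855752, -15.320889)
θ=230°: h = r sin θ − e = -15.320889 − 3 = -18.320889
θ=230°: x = r cos θ + √(L² − h²) = -12.855752 + 269.377700 = 256.521947
θ=307°: crank pin P = (r cos θ, r sin θ) = (12.036300, -15.972710)
θ=307°: h = r sin θ − e = -15.972710 − 3 = -18.972710
θ=307°: x = r cos θ + √(L² − h²) = 12.036300 + 269.332576 = 281.368876

θ=64°: 278.3518
θ=230°: 256.5219
θ=307°: 281.3689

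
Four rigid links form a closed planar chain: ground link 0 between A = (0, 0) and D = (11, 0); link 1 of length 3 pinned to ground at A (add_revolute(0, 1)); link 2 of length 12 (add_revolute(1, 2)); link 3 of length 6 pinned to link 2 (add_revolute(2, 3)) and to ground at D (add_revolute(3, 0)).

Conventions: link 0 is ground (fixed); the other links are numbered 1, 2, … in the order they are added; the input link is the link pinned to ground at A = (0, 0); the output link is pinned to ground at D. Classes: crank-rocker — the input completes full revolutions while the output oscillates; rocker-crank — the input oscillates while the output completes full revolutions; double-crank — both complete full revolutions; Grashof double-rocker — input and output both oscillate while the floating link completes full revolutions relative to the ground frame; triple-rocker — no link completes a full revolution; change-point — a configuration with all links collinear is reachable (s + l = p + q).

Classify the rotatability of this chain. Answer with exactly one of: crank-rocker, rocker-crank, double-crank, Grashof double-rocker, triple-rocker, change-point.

lengths: ground=11, input=3, coupler=12, output=6
sorted: s=3 (shortest), l=12 (longest), p+q=17
s + l = 15 vs p + q = 17
s + l < p + q (Grashof) with shortest = input link → crank-rocker

crank-rocker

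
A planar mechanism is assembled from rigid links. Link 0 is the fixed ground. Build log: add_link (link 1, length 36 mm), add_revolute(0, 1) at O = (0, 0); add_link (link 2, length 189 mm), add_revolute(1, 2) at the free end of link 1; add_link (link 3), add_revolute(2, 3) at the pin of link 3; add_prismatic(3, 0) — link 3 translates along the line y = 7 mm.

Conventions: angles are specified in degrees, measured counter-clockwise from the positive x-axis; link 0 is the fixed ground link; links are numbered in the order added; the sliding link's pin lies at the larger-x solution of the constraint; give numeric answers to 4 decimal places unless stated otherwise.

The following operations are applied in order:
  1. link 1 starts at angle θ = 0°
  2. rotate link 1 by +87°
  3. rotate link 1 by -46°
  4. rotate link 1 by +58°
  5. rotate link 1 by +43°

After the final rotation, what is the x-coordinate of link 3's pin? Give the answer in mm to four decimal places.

geometry: r = 36 mm, L = 189 mm, e = 7 mm; θ starts at 0°
rotate link 1 by +87°: θ ← 0° +87° = 87°
rotate link 1 by -46°: θ ← 87° -46° = 41°
rotate link 1 by +58°: θ ← 41° +58° = 99°
rotate link 1 by +43°: θ ← 99° +43° = 142°
crank pin P = (r cos θ, r sin θ) = (-28.368387, 22.163813)
h = r sin θ − e = 22.163813 − 7 = 15.163813
x = r cos θ + √(L² − h²) = -28.368387 + 188.390708 = 160.022321

160.0223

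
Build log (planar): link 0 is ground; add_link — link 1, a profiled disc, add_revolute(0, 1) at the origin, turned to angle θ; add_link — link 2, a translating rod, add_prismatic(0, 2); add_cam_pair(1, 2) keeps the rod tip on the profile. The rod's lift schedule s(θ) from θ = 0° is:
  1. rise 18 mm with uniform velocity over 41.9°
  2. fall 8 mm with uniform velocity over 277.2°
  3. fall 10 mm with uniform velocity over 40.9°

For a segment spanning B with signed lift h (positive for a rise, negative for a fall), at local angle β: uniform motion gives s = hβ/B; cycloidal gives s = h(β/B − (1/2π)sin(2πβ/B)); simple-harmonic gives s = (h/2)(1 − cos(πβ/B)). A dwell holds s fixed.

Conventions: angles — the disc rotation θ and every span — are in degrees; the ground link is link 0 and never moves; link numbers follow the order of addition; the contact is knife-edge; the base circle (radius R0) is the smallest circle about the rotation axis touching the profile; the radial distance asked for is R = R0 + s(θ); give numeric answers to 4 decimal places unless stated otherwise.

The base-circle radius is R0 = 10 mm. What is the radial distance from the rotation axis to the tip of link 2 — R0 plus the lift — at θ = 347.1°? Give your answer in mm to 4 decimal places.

seg 1 [0°–41.9°] uniform, h=18: full span → s += 18 → s = 18.0000
seg 2 [41.9°–319.1°] uniform, h=-8: full span → s += -8 → s = 10.0000
seg 3 [319.1°–360°] uniform, h=-10: θ=347.1° here. β=28, B=40.9. -10·28/40.9 = -6.8460 → s = 3.1540
R = R0 + s = 10 + 3.1540 = 13.1540

13.1540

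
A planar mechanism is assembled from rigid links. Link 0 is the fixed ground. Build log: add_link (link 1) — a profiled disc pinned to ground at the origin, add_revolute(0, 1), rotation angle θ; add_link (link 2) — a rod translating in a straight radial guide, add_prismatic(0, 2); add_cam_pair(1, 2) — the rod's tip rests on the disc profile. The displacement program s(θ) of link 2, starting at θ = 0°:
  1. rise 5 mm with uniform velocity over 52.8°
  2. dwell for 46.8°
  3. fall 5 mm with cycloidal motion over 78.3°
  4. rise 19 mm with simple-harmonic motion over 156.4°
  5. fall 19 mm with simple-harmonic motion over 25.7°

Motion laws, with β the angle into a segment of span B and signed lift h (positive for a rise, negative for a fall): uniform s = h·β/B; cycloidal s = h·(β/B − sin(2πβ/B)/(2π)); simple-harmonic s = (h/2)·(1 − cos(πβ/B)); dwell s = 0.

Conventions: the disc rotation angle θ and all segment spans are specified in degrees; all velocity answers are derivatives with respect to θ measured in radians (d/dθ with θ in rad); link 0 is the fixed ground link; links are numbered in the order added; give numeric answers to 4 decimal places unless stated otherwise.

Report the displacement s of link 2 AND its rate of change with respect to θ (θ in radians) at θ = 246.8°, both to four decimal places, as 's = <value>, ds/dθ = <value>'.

seg 1 [0°–52.8°] uniform, h=5: full span → s += 5 → s = 5.0000
seg 2 [52.8°–99.6°] dwell: s stays 5.0000
seg 3 [99.6°–177.9°] cycloidal, h=-5: full span → s += -5 → s = 0.0000
seg 4 [177.9°–334.3°] simple-harmonic, h=19: θ=246.8° here. β=68.9, B=156.4. 19/2·(1 − cos(π·0.4405)) = 7.7356 → s = 7.7356
velocity in seg [177.9°–334.3°] (simple-harmonic), θ in radians: β = 68.9° = 1.2025 rad, B = 156.4° = 2.7297 rad; ds/dθ = (πh/(2B)) sin(πβ/B) = (π·19/(2·2.7297)) sin(π·0.4405) = 10.743283 mm/rad

s = 7.7356, ds/dθ = 10.7433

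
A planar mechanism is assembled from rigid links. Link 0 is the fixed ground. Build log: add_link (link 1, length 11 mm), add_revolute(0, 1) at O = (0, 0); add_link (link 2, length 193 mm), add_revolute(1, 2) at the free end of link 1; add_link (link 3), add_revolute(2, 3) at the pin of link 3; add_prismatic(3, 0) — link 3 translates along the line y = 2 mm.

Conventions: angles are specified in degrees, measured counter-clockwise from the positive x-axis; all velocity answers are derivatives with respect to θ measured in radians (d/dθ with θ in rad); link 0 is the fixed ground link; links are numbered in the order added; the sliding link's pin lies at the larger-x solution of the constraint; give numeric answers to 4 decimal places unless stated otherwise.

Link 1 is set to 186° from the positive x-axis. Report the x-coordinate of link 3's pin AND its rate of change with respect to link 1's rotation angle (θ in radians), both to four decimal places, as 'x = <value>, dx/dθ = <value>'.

geometry: r = 11 mm, L = 193 mm, e = 2 mm
crank pin P = (r cos θ, r sin θ) = (-10.939741, -1.149813)
h = r sin θ − e = -1.149813 − 2 = -3.149813
x = r cos θ + √(L² − h²) = -10.939741 + 192.974295 = 182.034555
dx/dθ = −r sin θ − h·r cos θ/√(L² − h²) (θ in radians; h = -3.149813) = 0.971250

x = 182.0346, dx/dθ = 0.9712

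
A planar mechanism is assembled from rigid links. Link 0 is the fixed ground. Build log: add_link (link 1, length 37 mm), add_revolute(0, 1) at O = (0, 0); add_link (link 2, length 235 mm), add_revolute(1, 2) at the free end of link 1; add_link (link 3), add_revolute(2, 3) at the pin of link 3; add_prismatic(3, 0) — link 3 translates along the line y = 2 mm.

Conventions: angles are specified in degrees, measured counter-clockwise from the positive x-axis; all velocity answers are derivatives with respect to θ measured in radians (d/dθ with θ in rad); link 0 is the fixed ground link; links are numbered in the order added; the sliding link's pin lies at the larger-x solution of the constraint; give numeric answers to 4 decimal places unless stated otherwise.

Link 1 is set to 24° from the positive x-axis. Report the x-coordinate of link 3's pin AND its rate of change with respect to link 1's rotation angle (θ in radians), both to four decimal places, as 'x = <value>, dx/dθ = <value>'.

geometry: r = 37 mm, L = 235 mm, e = 2 mm
crank pin P = (r cos θ, r sin θ) = (33.801182, 15.049256)
h = r sin θ − e = 15.049256 − 2 = 13.049256
x = r cos θ + √(L² − h²) = 33.801182 + 234.637416 = 268.438598
dx/dθ = −r sin θ − h·r cos θ/√(L² − h²) (θ in radians; h = 13.049256) = -16.929094

x = 268.4386, dx/dθ = -16.9291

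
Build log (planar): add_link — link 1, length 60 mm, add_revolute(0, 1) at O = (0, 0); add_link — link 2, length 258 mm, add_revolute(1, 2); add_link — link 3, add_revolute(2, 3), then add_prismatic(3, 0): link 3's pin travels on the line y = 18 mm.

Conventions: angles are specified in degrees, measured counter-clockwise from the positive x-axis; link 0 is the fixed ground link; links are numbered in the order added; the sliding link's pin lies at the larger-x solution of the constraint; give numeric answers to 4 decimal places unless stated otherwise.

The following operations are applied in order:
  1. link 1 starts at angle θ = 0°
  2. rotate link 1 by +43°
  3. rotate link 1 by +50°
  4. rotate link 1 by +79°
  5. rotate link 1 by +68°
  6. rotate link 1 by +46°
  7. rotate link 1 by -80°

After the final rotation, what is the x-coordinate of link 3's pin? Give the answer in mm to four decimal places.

geometry: r = 60 mm, L = 258 mm, e = 18 mm; θ starts at 0°
rotate link 1 by +43°: θ ← 0° +43° = 43°
rotate link 1 by +50°: θ ← 43° +50° = 93°
rotate link 1 by +79°: θ ← 93° +79° = 172°
rotate link 1 by +68°: θ ← 172° +68° = 240°
rotate link 1 by +46°: θ ← 240° +46° = 286°
rotate link 1 by -80°: θ ← 286° -80° = 206°
crank pin P = (r cos θ, r sin θ) = (-53.927643, -26.302269)
h = r sin θ − e = -26.302269 − 18 = -44.302269
x = r cos θ + √(L² − h²) = -53.927643 + 254.167876 = 200.240233

200.2402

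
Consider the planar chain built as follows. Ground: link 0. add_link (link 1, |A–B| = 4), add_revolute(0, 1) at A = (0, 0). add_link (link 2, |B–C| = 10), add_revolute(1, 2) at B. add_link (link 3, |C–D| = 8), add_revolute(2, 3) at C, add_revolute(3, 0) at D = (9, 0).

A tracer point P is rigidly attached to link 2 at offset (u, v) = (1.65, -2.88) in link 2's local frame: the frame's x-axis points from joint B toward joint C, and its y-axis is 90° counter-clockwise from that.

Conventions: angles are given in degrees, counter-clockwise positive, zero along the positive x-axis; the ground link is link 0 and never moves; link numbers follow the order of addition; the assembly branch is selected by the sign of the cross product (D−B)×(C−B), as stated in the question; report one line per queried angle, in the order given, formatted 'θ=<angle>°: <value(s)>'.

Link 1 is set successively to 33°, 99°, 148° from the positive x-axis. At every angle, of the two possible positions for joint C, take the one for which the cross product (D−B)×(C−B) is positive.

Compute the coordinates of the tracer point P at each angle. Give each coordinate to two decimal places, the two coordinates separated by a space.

A=(0,0), D=(9.00,0)
θ=33°: B = A + 4.00·(cos33°, sin33°) = (3.3547, 2.1786)
θ=33°: |BD| = 6.0511
θ=33°: circle(B,10.00) ∩ circle(D,8.00): a=6.0002, h=7.9998
θ=33°:   candidates: C₊=(11.8327,7.4817) cross=48.408; C₋=(6.0724,-7.4451) cross=-48.408
θ=33°:   branch + wants cross > 0 → take C=(11.8327,7.4817) (cross=48.408)
θ=33°: ex = (C−B)/|BC| = (0.8478,0.5303); ey = (-0.5303,0.8478)
θ=33°: P = B + 1.65·ex + -2.88·ey = (6.2809,0.6119)
θ=99°: B = A + 4.00·(cos99°, sin99°) = (-0.6257, 3.9508)
θ=99°: |BD| = 10.4050
θ=99°: circle(B,10.00) ∩ circle(D,8.00): a=6.9324, h=7.2070
θ=99°:   candidates: C₊=(8.5240,7.9858) cross=74.989; C₋=(3.0510,-5.3488) cross=-74.989
θ=99°:   branch + wants cross > 0 → take C=(8.5240,7.9858) (cross=74.989)
θ=99°: ex = (C−B)/|BC| = (0.9150,0.4035); ey = (-0.4035,0.9150)
θ=99°: P = B + 1.65·ex + -2.88·ey = (2.0461,1.9814)
θ=148°: B = A + 4.00·(cos148°, sin148°) = (-3.3922, 2.1197)
θ=148°: |BD| = 12.5722
θ=148°: circle(B,10.00) ∩ circle(D,8.00): a=7.7178, h=6.3589
θ=148°:   candidates: C₊=(5.2873,7.0863) cross=79.945; C₋=(3.1430,-5.4494) cross=-79.945
θ=148°:   branch + wants cross > 0 → take C=(5.2873,7.0863) (cross=79.945)
θ=148°: ex = (C−B)/|BC| = (0.8679,0.4967); ey = (-0.4967,0.8679)
θ=148°: P = B + 1.65·ex + -2.88·ey = (-0.5297,0.4395)

θ=33°: 6.28 0.61
θ=99°: 2.05 1.98
θ=148°: -0.53 0.44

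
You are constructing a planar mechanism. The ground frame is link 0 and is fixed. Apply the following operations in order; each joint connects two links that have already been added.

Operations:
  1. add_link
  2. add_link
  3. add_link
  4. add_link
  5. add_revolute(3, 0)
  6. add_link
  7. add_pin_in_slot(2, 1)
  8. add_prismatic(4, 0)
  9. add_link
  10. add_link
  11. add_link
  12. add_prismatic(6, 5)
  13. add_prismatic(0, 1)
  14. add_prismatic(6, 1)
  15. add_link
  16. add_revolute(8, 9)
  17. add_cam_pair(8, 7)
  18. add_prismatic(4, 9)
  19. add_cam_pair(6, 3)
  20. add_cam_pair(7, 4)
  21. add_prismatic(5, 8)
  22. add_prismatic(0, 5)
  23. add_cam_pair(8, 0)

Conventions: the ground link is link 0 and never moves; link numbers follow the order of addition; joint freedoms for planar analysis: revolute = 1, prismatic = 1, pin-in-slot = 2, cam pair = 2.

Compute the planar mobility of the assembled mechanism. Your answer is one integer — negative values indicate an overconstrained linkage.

link 0 = ground. State L|J1|J2 = 1|0|0
+link1  2|0|0
+link2  3|0|0
+link3  4|0|0
+link4  5|0|0
R(3,0) f=1→J1  5|1|0
+link5  6|1|0
PS(2,1) f=2→J2  6|1|1
P(4,0) f=1→J1  6|2|1
+link6  7|2|1
+link7  8|2|1
+link8  9|2|1
P(6,5) f=1→J1  9|3|1
P(0,1) f=1→J1  9|4|1
P(6,1) f=1→J1  9|5|1
+link9  10|5|1
R(8,9) f=1→J1  10|6|1
C(8,7) f=2→J2  10|6|2
P(4,9) f=1→J1  10|7|2
C(6,3) f=2→J2  10|7|3
C(7,4) f=2→J2  10|7|4
P(5,8) f=1→J1  10|8|4
P(0,5) f=1→J1  10|9|4
C(8,0) f=2→J2  10|9|5
M = 3(10−1)−2·9−5 = 27−18−5 = 4

M = 4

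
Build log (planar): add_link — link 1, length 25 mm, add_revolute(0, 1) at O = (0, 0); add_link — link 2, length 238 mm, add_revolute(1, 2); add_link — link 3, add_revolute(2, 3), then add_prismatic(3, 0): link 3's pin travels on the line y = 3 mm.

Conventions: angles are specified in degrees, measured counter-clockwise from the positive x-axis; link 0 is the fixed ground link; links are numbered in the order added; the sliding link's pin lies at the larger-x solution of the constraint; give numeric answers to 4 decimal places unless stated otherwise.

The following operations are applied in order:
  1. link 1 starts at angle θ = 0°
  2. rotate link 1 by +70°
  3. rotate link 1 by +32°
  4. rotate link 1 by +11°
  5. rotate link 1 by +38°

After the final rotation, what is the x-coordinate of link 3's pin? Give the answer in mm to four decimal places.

geometry: r = 25 mm, L = 238 mm, e = 3 mm; θ starts at 0°
rotate link 1 by +70°: θ ← 0° +70° = 70°
rotate link 1 by +32°: θ ← 70° +32° = 102°
rotate link 1 by +11°: θ ← 102° +11° = 113°
rotate link 1 by +38°: θ ← 113° +38° = 151°
crank pin P = (r cos θ, r sin θ) = (-21.865493, 12.120241)
h = r sin θ − e = 12.120241 − 3 = 9.120241
x = r cos θ + √(L² − h²) = -21.865493 + 237.825190 = 215.959698

215.9597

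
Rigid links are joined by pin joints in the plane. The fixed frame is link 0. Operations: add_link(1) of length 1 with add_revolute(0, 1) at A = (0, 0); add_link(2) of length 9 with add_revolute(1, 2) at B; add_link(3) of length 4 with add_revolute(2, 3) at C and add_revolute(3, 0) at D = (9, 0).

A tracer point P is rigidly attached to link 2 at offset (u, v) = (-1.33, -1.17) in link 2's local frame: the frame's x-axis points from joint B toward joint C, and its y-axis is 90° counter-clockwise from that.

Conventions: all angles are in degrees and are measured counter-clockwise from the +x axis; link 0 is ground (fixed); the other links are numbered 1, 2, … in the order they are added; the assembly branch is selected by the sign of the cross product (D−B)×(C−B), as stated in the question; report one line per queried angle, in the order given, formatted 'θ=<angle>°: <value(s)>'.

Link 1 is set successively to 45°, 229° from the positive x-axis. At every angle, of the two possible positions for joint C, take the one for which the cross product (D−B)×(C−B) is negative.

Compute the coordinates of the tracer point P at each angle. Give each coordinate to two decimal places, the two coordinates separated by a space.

A=(0,0), D=(9.00,0)
θ=45°: B = A + 1.00·(cos45°, sin45°) = (0.7071, 0.7071)
θ=45°: |BD| = 8.3230
θ=45°: circle(B,9.00) ∩ circle(D,4.00): a=8.0663, h=3.9918
θ=45°:   candidates: C₊=(9.0834,3.9991) cross=33.223; C₋=(8.4052,-3.9555) cross=-33.223
θ=45°:   branch - wants cross < 0 → take C=(8.4052,-3.9555) (cross=-33.223)
θ=45°: ex = (C−B)/|BC| = (0.8553,-0.5181); ey = (0.5181,0.8553)
θ=45°: P = B + -1.33·ex + -1.17·ey = (-1.0366,0.3954)
θ=229°: B = A + 1.00·(cos229°, sin229°) = (-0.6561, -0.7547)
θ=229°: |BD| = 9.6855
θ=229°: circle(B,9.00) ∩ circle(D,4.00): a=8.1983, h=3.7132
θ=229°:   candidates: C₊=(7.2280,3.5861) cross=35.965; C₋=(7.8066,-3.8178) cross=-35.965
θ=229°:   branch - wants cross < 0 → take C=(7.8066,-3.8178) (cross=-35.965)
θ=229°: ex = (C−B)/|BC| = (0.9403,-0.3403); ey = (0.3403,0.9403)
θ=229°: P = B + -1.33·ex + -1.17·ey = (-2.3049,-1.4022)

θ=45°: -1.04 0.40
θ=229°: -2.30 -1.40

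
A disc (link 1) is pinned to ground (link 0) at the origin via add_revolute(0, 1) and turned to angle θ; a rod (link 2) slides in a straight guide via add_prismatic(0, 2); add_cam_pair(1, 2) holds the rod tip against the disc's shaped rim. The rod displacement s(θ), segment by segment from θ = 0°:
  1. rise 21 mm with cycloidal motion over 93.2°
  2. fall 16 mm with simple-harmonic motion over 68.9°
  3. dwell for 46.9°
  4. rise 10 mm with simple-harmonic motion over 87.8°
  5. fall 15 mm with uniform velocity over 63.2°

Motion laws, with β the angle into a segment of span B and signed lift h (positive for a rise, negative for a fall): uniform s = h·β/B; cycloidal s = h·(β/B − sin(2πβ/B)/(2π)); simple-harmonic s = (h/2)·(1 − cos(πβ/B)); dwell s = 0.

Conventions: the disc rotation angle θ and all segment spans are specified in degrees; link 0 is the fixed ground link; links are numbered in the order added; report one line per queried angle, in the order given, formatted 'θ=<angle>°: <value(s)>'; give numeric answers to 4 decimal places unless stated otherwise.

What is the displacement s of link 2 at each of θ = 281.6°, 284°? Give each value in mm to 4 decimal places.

segment 1 (0° to 93.2°, cycloidal, h = 21) is passed completely: s = 0.0000 + (21) = 21.0000
segment 2 (93.2° to 162.1°, simple-harmonic, h = -16) is passed completely: s = 21.0000 + (-16) = 5.0000
segment 3 (162.1° to 209°, dwell): s unchanged at 5.0000
θ = 281.6° falls in segment 4 (209° to 296.8°, simple-harmonic, h = 10): β = 281.6 − 209 = 72.6°, B = 87.8°; Δs = 10/2·(1 − cos(π·0.8269)) = 9.2786; s = 5.0000 + 9.2786 = 14.2786
θ = 284° falls in segment 4 (209° to 296.8°, simple-harmonic, h = 10): β = 284 − 209 = 75°, B = 87.8°; Δs = 10/2·(1 − cos(π·0.8542)) = 9.4847; s = 5.0000 + 9.4847 = 14.4847

θ=281.6°: 14.2786
θ=284°: 14.4847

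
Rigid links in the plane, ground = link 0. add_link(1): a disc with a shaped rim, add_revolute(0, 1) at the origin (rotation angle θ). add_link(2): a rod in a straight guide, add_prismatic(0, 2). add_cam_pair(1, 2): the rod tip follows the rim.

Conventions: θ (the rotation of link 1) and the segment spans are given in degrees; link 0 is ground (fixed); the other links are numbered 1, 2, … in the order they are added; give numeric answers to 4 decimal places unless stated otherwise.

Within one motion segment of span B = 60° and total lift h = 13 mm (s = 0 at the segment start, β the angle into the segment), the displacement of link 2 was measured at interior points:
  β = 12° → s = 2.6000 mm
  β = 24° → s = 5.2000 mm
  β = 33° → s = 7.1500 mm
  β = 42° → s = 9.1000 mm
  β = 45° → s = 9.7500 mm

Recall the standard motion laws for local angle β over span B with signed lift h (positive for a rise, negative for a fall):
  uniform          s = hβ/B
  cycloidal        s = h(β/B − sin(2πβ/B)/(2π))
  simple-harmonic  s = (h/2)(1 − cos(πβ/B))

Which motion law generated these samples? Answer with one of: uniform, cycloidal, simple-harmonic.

candidates at β/B = r: uniform s = h·r (linear in β); cycloidal s = h·(r − sin(2πr)/(2π)); simple-harmonic s = (h/2)(1 − cos(πr))
β=12°: printed 2.6000 | uniform 2.6000, cycloidal 0.6323, simple-harmonic 1.2414
β=24°: printed 5.2000 | uniform 5.2000, cycloidal 3.9839, simple-harmonic 4.4914
β=33°: printed 7.1500 | uniform 7.1500, cycloidal 7.7894, simple-harmonic 7.5168
β=42°: printed 9.1000 | uniform 9.1000, cycloidal 11.0677, simple-harmonic 10.3206
β=45°: printed 9.7500 | uniform 9.7500, cycloidal 11.8190, simple-harmonic 11.0962
only one law matches every sample → uniform

uniform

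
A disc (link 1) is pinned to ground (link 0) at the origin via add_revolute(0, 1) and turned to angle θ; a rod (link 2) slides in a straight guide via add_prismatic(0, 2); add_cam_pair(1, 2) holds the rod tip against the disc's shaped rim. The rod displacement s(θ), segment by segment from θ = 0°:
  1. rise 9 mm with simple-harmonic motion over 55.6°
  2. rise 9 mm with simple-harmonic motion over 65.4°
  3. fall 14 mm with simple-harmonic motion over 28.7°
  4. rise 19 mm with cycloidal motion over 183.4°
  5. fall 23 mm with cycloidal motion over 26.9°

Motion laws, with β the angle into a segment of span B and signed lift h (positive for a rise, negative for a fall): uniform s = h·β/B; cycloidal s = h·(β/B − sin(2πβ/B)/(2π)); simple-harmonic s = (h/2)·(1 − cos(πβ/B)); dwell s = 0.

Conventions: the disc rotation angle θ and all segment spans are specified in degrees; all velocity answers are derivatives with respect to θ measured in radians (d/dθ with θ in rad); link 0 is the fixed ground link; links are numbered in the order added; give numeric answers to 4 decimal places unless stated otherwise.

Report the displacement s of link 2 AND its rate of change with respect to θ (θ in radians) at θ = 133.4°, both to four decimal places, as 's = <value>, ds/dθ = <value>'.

segment 1 (0° to 55.6°, simple-harmonic, h = 9) is passed completely: s = 0.0000 + (9) = 9.0000
segment 2 (55.6° to 121°, simple-harmonic, h = 9) is passed completely: s = 9.0000 + (9) = 18.0000
θ = 133.4° falls in segment 3 (121° to 149.7°, simple-harmonic, h = -14): β = 133.4 − 121 = 12.4°, B = 28.7°; Δs = -14/2·(1 − cos(π·0.4321)) = -5.5171; s = 18.0000 − 5.5171 = 12.4829
velocity in seg [121°–149.7°] (simple-harmonic), θ in radians: β = 12.4° = 0.2164 rad, B = 28.7° = 0.5009 rad; ds/dθ = (πh/(2B)) sin(πβ/B) = (π·(-14)/(2·0.5009)) sin(π·0.4321) = -42.906084 mm/rad

s = 12.4829, ds/dθ = -42.9061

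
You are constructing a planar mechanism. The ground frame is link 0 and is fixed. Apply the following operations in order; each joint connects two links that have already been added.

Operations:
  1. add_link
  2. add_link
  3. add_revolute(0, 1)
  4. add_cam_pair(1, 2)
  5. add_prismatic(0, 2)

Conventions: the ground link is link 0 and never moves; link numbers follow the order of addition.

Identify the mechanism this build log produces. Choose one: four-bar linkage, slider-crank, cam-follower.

links: 3 (incl. ground); joints: 1 revolute, 1 prismatic, 1 higher (cam) pair, forming one closed loop
3 links, revolute + prismatic + higher pair in one loop → cam-follower

cam-follower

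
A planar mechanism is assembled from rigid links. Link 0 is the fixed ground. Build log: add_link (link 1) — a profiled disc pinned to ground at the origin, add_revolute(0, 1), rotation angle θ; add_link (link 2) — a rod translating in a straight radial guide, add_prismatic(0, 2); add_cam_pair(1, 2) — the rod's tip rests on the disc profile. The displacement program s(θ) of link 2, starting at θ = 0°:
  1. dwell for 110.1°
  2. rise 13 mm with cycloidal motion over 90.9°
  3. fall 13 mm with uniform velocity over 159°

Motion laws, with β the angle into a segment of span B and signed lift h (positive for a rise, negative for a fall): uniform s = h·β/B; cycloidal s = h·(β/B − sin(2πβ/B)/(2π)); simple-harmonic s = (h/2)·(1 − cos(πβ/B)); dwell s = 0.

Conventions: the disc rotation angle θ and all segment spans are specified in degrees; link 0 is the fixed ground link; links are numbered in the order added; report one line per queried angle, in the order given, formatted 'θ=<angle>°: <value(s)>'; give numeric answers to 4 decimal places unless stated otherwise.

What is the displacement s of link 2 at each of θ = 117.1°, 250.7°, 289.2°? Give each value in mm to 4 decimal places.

seg 1 [0°–110.1°] dwell: s stays 0.0000
seg 2 [110.1°–201°] cycloidal, h=13: θ=117.1° here. β=7, B=90.9. 13·(0.0770 − sin(2π·0.0770)/(2π)) = 0.0386 → s = 0.0386
seg 2 [110.1°–201°] cycloidal, h=13: full span → s += 13 → s = 13.0000
seg 3 [201°–360°] uniform, h=-13: θ=250.7° here. β=49.7, B=159. -13·49.7/159 = -4.0635 → s = 8.9365
seg 3 [201°–360°] uniform, h=-13: θ=289.2° here. β=88.2, B=159. -13·88.2/159 = -7.2113 → s = 5.7887

θ=117.1°: 0.0386
θ=250.7°: 8.9365
θ=289.2°: 5.7887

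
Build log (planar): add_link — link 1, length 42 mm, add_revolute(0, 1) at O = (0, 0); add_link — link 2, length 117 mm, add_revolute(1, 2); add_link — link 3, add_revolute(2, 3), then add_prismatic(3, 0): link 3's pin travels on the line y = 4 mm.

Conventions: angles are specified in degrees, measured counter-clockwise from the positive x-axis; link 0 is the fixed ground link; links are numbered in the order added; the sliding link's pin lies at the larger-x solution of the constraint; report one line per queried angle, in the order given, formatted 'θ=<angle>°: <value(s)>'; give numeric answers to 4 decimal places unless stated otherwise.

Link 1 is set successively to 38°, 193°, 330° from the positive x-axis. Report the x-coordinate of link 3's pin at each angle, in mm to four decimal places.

geometry: r = 42 mm, L = 117 mm, e = 4 mm
θ=38°: crank pin P = (r cos θ, r sin θ) = (33.096452, 25.857782)
θ=38°: h = r sin θ − e = 25.857782 − 4 = 21.857782
θ=38°: x = r cos θ + √(L² − h²) = 33.096452 + 114.940147 = 148.036599
θ=193°: crank pin P = (r cos θ, r sin θ) = (-40.923543, -9.447944)
θ=193°: h = r sin θ − e = -9.447944 − 4 = -13.447944
θ=193°: x = r cos θ + √(L² − h²) = -40.923543 + 116.224579 = 75.301036
θ=330°: crank pin P = (r cos θ, r sin θ) = (36.373067, -21.000000)
θ=330°: h = r sin θ − e = -21.000000 − 4 = -25.000000
θ=330°: x = r cos θ + √(L² − h²) = 36.373067 + 114.297856 = 150.670923

θ=38°: 148.0366
θ=193°: 75.3010
θ=330°: 150.6709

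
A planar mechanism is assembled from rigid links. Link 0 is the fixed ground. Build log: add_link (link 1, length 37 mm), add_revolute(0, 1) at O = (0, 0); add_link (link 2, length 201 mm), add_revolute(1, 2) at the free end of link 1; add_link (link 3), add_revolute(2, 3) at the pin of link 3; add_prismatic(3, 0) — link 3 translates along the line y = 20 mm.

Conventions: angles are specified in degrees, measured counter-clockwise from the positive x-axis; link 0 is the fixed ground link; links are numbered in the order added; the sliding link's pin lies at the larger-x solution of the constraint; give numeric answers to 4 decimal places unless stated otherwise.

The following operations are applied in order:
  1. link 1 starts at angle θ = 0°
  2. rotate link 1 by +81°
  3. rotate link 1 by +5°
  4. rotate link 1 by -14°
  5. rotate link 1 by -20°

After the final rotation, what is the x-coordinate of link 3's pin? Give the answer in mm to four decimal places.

geometry: r = 37 mm, L = 201 mm, e = 20 mm; θ starts at 0°
rotate link 1 by +81°: θ ← 0° +81° = 81°
rotate link 1 by +5°: θ ← 81° +5° = 86°
rotate link 1 by -14°: θ ← 86° -14° = 72°
rotate link 1 by -20°: θ ← 72° -20° = 52°
crank pin P = (r cos θ, r sin θ) = (22.779475, 29.156398)
h = r sin θ − e = 29.156398 − 20 = 9.156398
x = r cos θ + √(L² − h²) = 22.779475 + 200.791335 = 223.570810

223.5708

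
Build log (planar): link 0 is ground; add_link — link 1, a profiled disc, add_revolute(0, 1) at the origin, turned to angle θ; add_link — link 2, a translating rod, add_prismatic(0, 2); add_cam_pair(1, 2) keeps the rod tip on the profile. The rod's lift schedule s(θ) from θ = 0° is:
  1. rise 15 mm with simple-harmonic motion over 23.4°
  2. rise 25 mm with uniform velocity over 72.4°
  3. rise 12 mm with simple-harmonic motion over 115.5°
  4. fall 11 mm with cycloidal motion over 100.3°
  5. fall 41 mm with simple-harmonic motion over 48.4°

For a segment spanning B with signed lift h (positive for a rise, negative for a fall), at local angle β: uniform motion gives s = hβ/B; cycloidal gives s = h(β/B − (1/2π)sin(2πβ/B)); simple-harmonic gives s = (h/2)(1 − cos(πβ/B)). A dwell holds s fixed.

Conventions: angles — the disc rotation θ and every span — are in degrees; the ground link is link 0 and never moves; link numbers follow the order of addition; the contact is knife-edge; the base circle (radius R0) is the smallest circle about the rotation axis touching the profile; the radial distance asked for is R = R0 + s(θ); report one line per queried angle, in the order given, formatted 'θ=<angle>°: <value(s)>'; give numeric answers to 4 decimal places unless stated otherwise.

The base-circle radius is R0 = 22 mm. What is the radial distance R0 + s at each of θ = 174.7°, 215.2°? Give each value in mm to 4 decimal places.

seg 1 [0°–23.4°] simple-harmonic, h=15: full span → s += 15 → s = 15.0000
seg 2 [23.4°–95.8°] uniform, h=25: full span → s += 25 → s = 40.0000
seg 3 [95.8°–211.3°] simple-harmonic, h=12: θ=174.7° here. β=78.9, B=115.5. 12/2·(1 − cos(π·0.6831)) = 9.2644 → s = 49.2644
seg 3 [95.8°–211.3°] simple-harmonic, h=12: full span → s += 12 → s = 52.0000
seg 4 [211.3°–311.6°] cycloidal, h=-11: θ=215.2° here. β=3.9, B=100.3. -11·(0.0389 − sin(2π·0.0389)/(2π)) = -0.0042 → s = 51.9958
θ=174.7°: R = R0 + s = 22 + 49.2644 = 71.2644
θ=215.2°: R = R0 + s = 22 + 51.9958 = 73.9958

θ=174.7°: 71.2644
θ=215.2°: 73.9958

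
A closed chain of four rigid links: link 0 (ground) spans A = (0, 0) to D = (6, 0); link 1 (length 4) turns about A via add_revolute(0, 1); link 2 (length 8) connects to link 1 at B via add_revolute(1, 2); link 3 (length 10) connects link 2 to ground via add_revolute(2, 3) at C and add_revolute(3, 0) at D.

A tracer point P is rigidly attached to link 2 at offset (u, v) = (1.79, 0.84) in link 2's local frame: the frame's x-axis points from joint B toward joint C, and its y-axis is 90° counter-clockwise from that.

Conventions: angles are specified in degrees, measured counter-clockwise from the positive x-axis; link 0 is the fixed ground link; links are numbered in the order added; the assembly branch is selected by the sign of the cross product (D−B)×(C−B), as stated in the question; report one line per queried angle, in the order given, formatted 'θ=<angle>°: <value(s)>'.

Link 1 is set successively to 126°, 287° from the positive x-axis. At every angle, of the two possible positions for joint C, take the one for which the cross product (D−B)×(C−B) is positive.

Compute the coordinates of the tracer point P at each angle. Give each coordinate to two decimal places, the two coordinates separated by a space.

A=(0,0), D=(6.00,0)
θ=126°: B = A + 4.00·(cos126°, sin126°) = (-2.3511, 3.2361)
θ=126°: |BD| = 8.9562
θ=126°: circle(B,8.00) ∩ circle(D,10.00): a=2.4683, h=7.6097
θ=126°:   candidates: C₊=(2.7000,9.4398) cross=68.154; C₋=(-2.7991,-4.7514) cross=-68.154
θ=126°:   branch + wants cross > 0 → take C=(2.7000,9.4398) (cross=68.154)
θ=126°: ex = (C−B)/|BC| = (0.6314,0.7755); ey = (-0.7755,0.6314)
θ=126°: P = B + 1.79·ex + 0.84·ey = (-1.8723,5.1545)
θ=287°: B = A + 4.00·(cos287°, sin287°) = (1.1695, -3.8252)
θ=287°: |BD| = 6.1617
θ=287°: circle(B,8.00) ∩ circle(D,10.00): a=0.1595, h=7.9984
θ=287°:   candidates: C₊=(-3.6709,2.5443) cross=49.284; C₋=(6.2600,-9.9966) cross=-49.284
θ=287°:   branch + wants cross > 0 → take C=(-3.6709,2.5443) (cross=49.284)
θ=287°: ex = (C−B)/|BC| = (-0.6051,0.7962); ey = (-0.7962,-0.6051)
θ=287°: P = B + 1.79·ex + 0.84·ey = (-0.5824,-2.9083)

θ=126°: -1.87 5.15
θ=287°: -0.58 -2.91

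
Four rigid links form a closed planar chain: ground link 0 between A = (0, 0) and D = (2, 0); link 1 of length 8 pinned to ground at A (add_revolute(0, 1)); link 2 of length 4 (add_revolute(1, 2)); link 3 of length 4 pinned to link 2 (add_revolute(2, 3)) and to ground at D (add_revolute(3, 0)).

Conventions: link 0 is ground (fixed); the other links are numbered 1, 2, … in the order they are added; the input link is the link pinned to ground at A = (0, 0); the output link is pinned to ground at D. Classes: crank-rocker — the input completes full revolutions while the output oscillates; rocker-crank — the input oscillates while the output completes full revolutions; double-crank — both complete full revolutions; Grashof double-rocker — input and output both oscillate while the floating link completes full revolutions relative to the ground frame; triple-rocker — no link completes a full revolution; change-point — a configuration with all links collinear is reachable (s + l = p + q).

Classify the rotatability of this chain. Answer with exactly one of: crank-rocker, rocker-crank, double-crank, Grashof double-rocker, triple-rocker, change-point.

lengths: ground=2, input=8, coupler=4, output=4
sorted: s=2 (shortest), l=8 (longest), p+q=8
s + l = 10 vs p + q = 8
s + l > p + q → non-Grashof → no link fully rotates → triple-rocker

triple-rocker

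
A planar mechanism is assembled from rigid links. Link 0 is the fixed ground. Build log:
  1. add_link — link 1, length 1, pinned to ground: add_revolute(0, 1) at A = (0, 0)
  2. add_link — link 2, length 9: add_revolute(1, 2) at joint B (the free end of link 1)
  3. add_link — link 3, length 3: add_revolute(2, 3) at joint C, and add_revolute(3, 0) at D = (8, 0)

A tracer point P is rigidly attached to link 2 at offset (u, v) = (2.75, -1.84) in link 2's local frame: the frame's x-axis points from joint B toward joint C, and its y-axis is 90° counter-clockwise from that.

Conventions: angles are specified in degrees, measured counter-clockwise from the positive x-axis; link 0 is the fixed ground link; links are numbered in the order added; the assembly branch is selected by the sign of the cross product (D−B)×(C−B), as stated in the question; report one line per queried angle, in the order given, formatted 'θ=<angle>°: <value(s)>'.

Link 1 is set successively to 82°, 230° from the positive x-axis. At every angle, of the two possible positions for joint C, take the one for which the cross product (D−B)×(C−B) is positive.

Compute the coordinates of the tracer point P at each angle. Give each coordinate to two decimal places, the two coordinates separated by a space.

A=(0,0), D=(8.00,0)
θ=82°: B = A + 1.00·(cos82°, sin82°) = (0.1392, 0.9903)
θ=82°: |BD| = 7.9230
θ=82°: circle(B,9.00) ∩ circle(D,3.00): a=8.5052, h=2.9429
θ=82°:   candidates: C₊=(8.9455,2.8471) cross=23.317; C₋=(8.2099,-2.9926) cross=-23.317
θ=82°:   branch + wants cross > 0 → take C=(8.9455,2.8471) (cross=23.317)
θ=82°: ex = (C−B)/|BC| = (0.9785,0.2063); ey = (-0.2063,0.9785)
θ=82°: P = B + 2.75·ex + -1.84·ey = (3.2096,-0.2428)
θ=230°: B = A + 1.00·(cos230°, sin230°) = (-0.6428, -0.7660)
θ=230°: |BD| = 8.6767
θ=230°: circle(B,9.00) ∩ circle(D,3.00): a=8.4874, h=2.9940
θ=230°:   candidates: C₊=(7.5471,2.9656) cross=25.978; C₋=(8.0758,-2.9990) cross=-25.978
θ=230°:   branch + wants cross > 0 → take C=(7.5471,2.9656) (cross=25.978)
θ=230°: ex = (C−B)/|BC| = (0.9100,0.4146); ey = (-0.4146,0.9100)
θ=230°: P = B + 2.75·ex + -1.84·ey = (2.6226,-1.3002)

θ=82°: 3.21 -0.24
θ=230°: 2.62 -1.30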